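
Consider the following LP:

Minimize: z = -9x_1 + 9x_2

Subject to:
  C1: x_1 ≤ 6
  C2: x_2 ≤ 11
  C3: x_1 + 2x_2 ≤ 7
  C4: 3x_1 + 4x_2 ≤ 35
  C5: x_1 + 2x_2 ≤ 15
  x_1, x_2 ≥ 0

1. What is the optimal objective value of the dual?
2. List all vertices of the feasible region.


1. -54
2. (0, 0), (6, 0), (6, 0.5), (0, 3.5)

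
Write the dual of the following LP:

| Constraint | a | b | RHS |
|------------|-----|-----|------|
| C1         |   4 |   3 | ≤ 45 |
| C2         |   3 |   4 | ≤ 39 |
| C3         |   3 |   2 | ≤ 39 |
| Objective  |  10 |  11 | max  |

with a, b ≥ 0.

Primal max cᵀx s.t. Ax ≤ b, x ≥ 0  →  Dual min bᵀy s.t. Aᵀy ≥ c, y ≥ 0.

Minimize: z = 45y1 + 39y2 + 39y3

Subject to:
  4y1 + 3y2 + 3y3 ≥ 10
  3y1 + 4y2 + 2y3 ≥ 11
  y1, y2, y3 ≥ 0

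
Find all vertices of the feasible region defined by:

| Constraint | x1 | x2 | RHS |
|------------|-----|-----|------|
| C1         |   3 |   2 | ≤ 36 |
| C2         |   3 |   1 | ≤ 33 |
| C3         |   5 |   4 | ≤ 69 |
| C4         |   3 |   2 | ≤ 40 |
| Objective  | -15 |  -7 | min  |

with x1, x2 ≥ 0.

(0, 0), (11, 0), (10, 3), (3, 13.5), (0, 17.25)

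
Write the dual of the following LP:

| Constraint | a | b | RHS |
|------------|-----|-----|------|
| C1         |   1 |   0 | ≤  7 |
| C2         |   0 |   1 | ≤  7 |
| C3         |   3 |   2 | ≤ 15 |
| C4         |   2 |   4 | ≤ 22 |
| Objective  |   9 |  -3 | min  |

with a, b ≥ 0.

Primal min cᵀx s.t. Ax ≤ b, x ≥ 0  →  Dual max −bᵀy s.t. Aᵀy ≥ −c, y ≥ 0.

Maximize: z = -7y1 - 7y2 - 15y3 - 22y4

Subject to:
  y1 + 3y3 + 2y4 ≥ -9
  y2 + 2y3 + 4y4 ≥ 3
  y1, y2, y3, y4 ≥ 0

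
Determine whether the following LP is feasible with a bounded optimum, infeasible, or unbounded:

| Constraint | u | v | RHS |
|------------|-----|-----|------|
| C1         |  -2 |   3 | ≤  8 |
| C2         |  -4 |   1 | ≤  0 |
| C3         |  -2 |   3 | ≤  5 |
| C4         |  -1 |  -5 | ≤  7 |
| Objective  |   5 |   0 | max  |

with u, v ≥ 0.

Unbounded (objective can increase without bound)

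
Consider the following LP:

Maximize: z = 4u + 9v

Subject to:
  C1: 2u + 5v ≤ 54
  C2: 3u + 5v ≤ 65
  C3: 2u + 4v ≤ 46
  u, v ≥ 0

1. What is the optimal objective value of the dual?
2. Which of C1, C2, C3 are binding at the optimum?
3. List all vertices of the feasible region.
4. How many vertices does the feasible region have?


1. 100
2. C1, C3
3. (0, 0), (21.67, 0), (15, 4), (7, 8), (0, 10.8)
4. 5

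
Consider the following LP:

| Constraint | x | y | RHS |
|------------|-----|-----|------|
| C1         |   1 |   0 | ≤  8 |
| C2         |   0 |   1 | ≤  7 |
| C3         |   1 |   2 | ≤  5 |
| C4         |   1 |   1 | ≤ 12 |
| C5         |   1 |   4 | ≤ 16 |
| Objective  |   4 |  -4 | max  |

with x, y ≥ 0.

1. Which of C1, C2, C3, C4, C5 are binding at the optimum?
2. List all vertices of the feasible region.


1. C3
2. (0, 0), (5, 0), (0, 2.5)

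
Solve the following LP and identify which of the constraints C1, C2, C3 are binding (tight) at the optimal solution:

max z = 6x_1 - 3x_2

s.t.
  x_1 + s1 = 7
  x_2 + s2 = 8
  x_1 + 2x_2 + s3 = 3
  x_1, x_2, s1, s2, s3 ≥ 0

At x_1 = 3, x_2 = 0, compute slack b - a·x for each constraint:
  C1: 7 − 3 = 4  (slack)
  C2: 8 − 0 = 8  (slack)
  C3: 3 − 3 = 0  (binding)

Optimal: x_1 = 3, x_2 = 0
Binding: C3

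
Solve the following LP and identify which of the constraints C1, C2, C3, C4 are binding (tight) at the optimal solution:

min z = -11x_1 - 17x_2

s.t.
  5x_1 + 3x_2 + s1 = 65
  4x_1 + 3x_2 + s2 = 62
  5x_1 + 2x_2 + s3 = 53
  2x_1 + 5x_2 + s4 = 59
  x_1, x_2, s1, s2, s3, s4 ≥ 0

At x_1 = 7, x_2 = 9, compute slack b - a·x for each constraint:
  C1: 65 − 62 = 3  (slack)
  C2: 62 − 55 = 7  (slack)
  C3: 53 − 53 = 0  (binding)
  C4: 59 − 59 = 0  (binding)

Optimal: x_1 = 7, x_2 = 9
Binding: C3, C4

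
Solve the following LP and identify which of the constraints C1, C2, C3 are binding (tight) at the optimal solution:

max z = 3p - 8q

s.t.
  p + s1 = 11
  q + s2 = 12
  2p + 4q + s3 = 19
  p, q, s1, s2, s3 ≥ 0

At p = 9.5, q = 0, compute slack b - a·x for each constraint:
  C1: 11 − 9.5 = 1.5  (slack)
  C2: 12 − 0 = 12  (slack)
  C3: 19 − 19 = 0  (binding)

Optimal: p = 9.5, q = 0
Binding: C3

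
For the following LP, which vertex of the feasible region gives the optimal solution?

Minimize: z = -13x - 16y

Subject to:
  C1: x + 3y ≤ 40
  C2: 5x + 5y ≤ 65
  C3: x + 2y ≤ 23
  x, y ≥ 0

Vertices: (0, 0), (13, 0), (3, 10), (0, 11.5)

Evaluate the objective at each vertex of the feasible region:
  z(0, 0) = 0
  z(13, 0) = -169
  z(3, 10) = -199  ←
  z(0, 11.5) = -184
The minimum is at x = 3, y = 10.

(3, 10)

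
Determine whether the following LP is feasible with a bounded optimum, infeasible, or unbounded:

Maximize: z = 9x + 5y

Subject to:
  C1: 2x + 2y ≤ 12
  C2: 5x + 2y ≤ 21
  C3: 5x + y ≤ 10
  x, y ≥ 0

Feasible with a bounded optimal solution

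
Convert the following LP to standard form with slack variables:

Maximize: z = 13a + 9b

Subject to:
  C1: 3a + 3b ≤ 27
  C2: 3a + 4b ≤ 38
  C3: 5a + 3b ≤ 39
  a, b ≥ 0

max z = 13a + 9b

s.t.
  3a + 3b + s1 = 27
  3a + 4b + s2 = 38
  5a + 3b + s3 = 39
  a, b, s1, s2, s3 ≥ 0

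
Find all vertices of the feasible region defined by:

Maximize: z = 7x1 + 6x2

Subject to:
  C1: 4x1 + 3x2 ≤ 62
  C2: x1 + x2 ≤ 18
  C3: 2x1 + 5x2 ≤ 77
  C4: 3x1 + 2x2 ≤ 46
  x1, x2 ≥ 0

(0, 0), (15.33, 0), (14, 2), (8, 10), (4.333, 13.67), (0, 15.4)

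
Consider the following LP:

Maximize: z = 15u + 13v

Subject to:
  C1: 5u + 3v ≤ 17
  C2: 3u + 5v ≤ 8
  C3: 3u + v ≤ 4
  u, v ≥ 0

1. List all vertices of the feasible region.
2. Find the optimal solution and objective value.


1. (0, 0), (1.333, 0), (1, 1), (0, 1.6)
2. u = 1, v = 1, z = 28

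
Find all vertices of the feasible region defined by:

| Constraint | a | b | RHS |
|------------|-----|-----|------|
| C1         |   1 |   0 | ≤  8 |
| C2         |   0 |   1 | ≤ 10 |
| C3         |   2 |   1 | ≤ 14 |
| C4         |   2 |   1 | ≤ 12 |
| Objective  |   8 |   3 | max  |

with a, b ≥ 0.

(0, 0), (6, 0), (1, 10), (0, 10)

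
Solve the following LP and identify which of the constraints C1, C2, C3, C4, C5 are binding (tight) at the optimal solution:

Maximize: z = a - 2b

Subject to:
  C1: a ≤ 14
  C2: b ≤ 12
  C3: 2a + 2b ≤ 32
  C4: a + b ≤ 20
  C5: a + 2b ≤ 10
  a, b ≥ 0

At a = 10, b = 0, compute slack b - a·x for each constraint:
  C1: 14 − 10 = 4  (slack)
  C2: 12 − 0 = 12  (slack)
  C3: 32 − 20 = 12  (slack)
  C4: 20 − 10 = 10  (slack)
  C5: 10 − 10 = 0  (binding)

Optimal: a = 10, b = 0
Binding: C5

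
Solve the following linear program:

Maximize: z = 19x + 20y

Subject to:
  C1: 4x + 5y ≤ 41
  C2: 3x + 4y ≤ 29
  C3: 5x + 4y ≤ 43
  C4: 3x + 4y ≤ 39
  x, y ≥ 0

Evaluate the objective at each vertex of the feasible region:
  z(0, 0) = 0
  z(8.6, 0) = 163.4
  z(7, 2) = 173  ←
  z(0, 7.25) = 145
The maximum is at x = 7, y = 2.

x = 7, y = 2, z = 173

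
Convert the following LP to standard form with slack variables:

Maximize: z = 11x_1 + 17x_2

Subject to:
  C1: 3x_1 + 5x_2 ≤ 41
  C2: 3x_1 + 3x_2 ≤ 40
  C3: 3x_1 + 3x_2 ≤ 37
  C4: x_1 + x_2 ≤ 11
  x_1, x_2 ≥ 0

max z = 11x_1 + 17x_2

s.t.
  3x_1 + 5x_2 + s1 = 41
  3x_1 + 3x_2 + s2 = 40
  3x_1 + 3x_2 + s3 = 37
  x_1 + x_2 + s4 = 11
  x_1, x_2, s1, s2, s3, s4 ≥ 0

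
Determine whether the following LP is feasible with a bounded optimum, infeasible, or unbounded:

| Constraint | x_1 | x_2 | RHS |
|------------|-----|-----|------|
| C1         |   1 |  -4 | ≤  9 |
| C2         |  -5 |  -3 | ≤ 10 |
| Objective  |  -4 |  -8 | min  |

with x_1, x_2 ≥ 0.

Unbounded (objective can decrease without bound)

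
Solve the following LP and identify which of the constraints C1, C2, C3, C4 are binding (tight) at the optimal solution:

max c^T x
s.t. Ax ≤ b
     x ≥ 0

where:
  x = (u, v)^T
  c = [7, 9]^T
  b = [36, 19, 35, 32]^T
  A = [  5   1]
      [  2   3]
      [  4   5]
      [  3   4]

At u = 5, v = 3, compute slack b - a·x for each constraint:
  C1: 36 − 28 = 8  (slack)
  C2: 19 − 19 = 0  (binding)
  C3: 35 − 35 = 0  (binding)
  C4: 32 − 27 = 5  (slack)

Optimal: u = 5, v = 3
Binding: C2, C3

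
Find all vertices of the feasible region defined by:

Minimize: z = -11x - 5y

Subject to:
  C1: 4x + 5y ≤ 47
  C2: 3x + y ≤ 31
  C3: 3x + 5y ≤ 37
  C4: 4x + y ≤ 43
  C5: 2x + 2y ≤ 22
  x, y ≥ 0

(0, 0), (10.33, 0), (10, 1), (9, 2), (0, 7.4)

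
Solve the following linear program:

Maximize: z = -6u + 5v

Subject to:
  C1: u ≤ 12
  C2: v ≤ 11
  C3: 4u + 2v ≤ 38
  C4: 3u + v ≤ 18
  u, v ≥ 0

Evaluate the objective at each vertex of the feasible region:
  z(0, 0) = 0
  z(6, 0) = -36
  z(2.333, 11) = 41
  z(0, 11) = 55  ←
The maximum is at u = 0, v = 11.

u = 0, v = 11, z = 55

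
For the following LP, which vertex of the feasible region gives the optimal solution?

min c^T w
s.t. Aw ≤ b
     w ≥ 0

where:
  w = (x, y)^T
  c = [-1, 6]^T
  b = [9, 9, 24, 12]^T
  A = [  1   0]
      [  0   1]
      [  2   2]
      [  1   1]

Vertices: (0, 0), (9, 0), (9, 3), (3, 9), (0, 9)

Evaluate the objective at each vertex of the feasible region:
  z(0, 0) = 0
  z(9, 0) = -9  ←
  z(9, 3) = 9
  z(3, 9) = 51
  z(0, 9) = 54
The minimum is at x = 9, y = 0.

(9, 0)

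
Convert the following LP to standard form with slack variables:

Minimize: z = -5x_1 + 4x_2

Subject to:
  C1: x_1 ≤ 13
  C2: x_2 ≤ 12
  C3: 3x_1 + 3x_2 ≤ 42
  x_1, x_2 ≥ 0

min z = -5x_1 + 4x_2

s.t.
  x_1 + s1 = 13
  x_2 + s2 = 12
  3x_1 + 3x_2 + s3 = 42
  x_1, x_2, s1, s2, s3 ≥ 0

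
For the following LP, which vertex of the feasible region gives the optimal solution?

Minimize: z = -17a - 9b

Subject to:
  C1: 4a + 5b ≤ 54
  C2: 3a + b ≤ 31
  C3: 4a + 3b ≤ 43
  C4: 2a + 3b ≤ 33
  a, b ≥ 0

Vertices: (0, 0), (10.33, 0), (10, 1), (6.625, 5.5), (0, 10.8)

Evaluate the objective at each vertex of the feasible region:
  z(0, 0) = 0
  z(10.33, 0) = -175.7
  z(10, 1) = -179  ←
  z(6.625, 5.5) = -162.1
  z(0, 10.8) = -97.2
The minimum is at a = 10, b = 1.

(10, 1)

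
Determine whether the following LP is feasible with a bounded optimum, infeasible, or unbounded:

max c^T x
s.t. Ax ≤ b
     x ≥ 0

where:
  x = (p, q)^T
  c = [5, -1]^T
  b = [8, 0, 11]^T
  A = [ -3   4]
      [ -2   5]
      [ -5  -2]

Unbounded (objective can increase without bound)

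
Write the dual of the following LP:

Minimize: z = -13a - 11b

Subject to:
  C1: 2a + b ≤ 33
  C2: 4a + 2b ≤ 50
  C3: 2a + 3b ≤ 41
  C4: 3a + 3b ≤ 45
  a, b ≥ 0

Primal min cᵀx s.t. Ax ≤ b, x ≥ 0  →  Dual max −bᵀy s.t. Aᵀy ≥ −c, y ≥ 0.

Maximize: z = -33y1 - 50y2 - 41y3 - 45y4

Subject to:
  2y1 + 4y2 + 2y3 + 3y4 ≥ 13
  y1 + 2y2 + 3y3 + 3y4 ≥ 11
  y1, y2, y3, y4 ≥ 0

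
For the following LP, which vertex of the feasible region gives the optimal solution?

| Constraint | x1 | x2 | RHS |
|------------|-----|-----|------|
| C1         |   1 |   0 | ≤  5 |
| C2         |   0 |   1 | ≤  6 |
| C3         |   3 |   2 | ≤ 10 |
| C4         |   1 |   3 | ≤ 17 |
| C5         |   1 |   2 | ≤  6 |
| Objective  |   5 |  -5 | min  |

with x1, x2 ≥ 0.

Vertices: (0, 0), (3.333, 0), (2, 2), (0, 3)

Evaluate the objective at each vertex of the feasible region:
  z(0, 0) = 0
  z(3.333, 0) = 16.67
  z(2, 2) = 0
  z(0, 3) = -15  ←
The minimum is at x1 = 0, x2 = 3.

(0, 3)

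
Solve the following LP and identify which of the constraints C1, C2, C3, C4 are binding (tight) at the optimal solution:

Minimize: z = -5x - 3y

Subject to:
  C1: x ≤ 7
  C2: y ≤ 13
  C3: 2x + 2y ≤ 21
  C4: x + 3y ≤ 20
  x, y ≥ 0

At x = 7, y = 3.5, compute slack b - a·x for each constraint:
  C1: 7 − 7 = 0  (binding)
  C2: 13 − 3.5 = 9.5  (slack)
  C3: 21 − 21 = 0  (binding)
  C4: 20 − 17.5 = 2.5  (slack)

Optimal: x = 7, y = 3.5
Binding: C1, C3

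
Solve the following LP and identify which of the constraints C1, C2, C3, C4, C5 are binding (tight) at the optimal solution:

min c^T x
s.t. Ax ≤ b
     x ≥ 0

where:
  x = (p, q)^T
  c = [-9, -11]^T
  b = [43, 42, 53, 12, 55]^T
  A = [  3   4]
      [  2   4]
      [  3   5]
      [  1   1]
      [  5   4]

At p = 5, q = 7, compute slack b - a·x for each constraint:
  C1: 43 − 43 = 0  (binding)
  C2: 42 − 38 = 4  (slack)
  C3: 53 − 50 = 3  (slack)
  C4: 12 − 12 = 0  (binding)
  C5: 55 − 53 = 2  (slack)

Optimal: p = 5, q = 7
Binding: C1, C4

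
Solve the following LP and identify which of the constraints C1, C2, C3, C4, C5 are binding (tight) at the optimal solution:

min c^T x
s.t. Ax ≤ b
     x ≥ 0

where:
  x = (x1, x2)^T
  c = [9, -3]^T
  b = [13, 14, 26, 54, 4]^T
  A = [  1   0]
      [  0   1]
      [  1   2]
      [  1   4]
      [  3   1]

At x1 = 0, x2 = 4, compute slack b - a·x for each constraint:
  C1: 13 − 0 = 13  (slack)
  C2: 14 − 4 = 10  (slack)
  C3: 26 − 8 = 18  (slack)
  C4: 54 − 16 = 38  (slack)
  C5: 4 − 4 = 0  (binding)

Optimal: x1 = 0, x2 = 4
Binding: C5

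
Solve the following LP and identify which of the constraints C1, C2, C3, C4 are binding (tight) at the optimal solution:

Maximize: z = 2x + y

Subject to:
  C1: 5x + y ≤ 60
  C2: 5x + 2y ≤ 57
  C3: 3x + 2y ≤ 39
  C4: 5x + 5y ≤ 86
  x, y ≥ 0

At x = 9, y = 6, compute slack b - a·x for each constraint:
  C1: 60 − 51 = 9  (slack)
  C2: 57 − 57 = 0  (binding)
  C3: 39 − 39 = 0  (binding)
  C4: 86 − 75 = 11  (slack)

Optimal: x = 9, y = 6
Binding: C2, C3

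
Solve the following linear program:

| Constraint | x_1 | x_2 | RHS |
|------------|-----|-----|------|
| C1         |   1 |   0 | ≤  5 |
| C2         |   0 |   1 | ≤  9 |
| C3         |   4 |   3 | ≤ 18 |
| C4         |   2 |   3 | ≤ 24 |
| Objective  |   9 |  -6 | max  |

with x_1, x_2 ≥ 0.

Evaluate the objective at each vertex of the feasible region:
  z(0, 0) = 0
  z(4.5, 0) = 40.5  ←
  z(0, 6) = -36
The maximum is at x_1 = 4.5, x_2 = 0.

x_1 = 4.5, x_2 = 0, z = 40.5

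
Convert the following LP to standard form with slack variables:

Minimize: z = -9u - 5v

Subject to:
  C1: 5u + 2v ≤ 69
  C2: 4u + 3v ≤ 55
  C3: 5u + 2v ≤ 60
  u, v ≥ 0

min z = -9u - 5v

s.t.
  5u + 2v + s1 = 69
  4u + 3v + s2 = 55
  5u + 2v + s3 = 60
  u, v, s1, s2, s3 ≥ 0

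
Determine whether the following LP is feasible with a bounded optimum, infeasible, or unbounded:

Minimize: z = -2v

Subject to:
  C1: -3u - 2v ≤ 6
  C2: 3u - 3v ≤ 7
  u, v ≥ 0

Unbounded (objective can decrease without bound)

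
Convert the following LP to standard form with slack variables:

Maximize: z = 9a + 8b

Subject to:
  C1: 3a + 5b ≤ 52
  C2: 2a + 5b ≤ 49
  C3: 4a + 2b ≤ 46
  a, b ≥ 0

max z = 9a + 8b

s.t.
  3a + 5b + s1 = 52
  2a + 5b + s2 = 49
  4a + 2b + s3 = 46
  a, b, s1, s2, s3 ≥ 0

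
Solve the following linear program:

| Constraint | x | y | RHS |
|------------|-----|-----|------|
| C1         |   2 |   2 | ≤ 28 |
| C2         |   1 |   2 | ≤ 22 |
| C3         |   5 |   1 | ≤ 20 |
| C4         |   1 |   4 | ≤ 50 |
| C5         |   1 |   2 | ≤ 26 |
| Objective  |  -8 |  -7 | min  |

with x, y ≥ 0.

Evaluate the objective at each vertex of the feasible region:
  z(0, 0) = 0
  z(4, 0) = -32
  z(2, 10) = -86  ←
  z(0, 11) = -77
The minimum is at x = 2, y = 10.

x = 2, y = 10, z = -86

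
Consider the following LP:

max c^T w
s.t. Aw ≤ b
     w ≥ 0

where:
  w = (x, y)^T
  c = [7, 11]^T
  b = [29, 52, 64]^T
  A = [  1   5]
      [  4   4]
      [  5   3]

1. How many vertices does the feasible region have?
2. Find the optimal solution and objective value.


1. 5
2. x = 9, y = 4, z = 107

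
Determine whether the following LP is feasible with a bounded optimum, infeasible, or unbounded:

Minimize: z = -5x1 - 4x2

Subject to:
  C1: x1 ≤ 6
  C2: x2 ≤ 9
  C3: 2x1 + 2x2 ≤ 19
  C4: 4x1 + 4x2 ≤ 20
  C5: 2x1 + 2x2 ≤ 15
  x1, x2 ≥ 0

Feasible with a bounded optimal solution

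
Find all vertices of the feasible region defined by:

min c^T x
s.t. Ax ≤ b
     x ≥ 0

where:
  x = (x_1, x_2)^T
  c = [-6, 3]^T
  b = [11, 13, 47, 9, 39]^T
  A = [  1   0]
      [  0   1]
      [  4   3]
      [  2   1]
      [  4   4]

(0, 0), (4.5, 0), (0, 9)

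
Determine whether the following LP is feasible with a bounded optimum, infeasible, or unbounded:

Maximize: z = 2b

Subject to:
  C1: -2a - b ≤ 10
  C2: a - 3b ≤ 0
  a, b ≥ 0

Unbounded (objective can increase without bound)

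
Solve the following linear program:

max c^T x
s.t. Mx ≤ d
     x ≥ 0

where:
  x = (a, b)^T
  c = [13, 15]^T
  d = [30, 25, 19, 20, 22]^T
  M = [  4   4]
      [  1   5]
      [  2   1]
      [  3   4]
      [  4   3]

Evaluate the objective at each vertex of the feasible region:
  z(0, 0) = 0
  z(5.5, 0) = 71.5
  z(4, 2) = 82  ←
  z(0, 5) = 75
The maximum is at a = 4, b = 2.

a = 4, b = 2, z = 82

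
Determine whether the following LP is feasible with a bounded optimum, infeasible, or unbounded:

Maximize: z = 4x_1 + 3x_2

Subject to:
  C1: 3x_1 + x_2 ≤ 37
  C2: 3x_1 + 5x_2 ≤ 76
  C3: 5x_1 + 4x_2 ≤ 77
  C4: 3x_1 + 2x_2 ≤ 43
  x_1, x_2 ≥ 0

Feasible with a bounded optimal solution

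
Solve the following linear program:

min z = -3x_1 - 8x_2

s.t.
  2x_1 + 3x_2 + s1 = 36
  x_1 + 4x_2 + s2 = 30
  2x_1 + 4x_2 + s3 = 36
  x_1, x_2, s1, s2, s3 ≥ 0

Evaluate the objective at each vertex of the feasible region:
  z(0, 0) = 0
  z(18, 0) = -54
  z(6, 6) = -66  ←
  z(0, 7.5) = -60
The minimum is at x_1 = 6, x_2 = 6.

x_1 = 6, x_2 = 6, z = -66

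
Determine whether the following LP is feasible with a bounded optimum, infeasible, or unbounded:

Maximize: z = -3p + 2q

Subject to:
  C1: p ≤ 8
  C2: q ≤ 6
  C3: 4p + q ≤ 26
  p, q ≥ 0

Feasible with a bounded optimal solution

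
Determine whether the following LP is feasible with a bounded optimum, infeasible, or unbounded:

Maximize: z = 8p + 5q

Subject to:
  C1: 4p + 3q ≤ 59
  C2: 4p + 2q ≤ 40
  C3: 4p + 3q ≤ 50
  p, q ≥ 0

Feasible with a bounded optimal solution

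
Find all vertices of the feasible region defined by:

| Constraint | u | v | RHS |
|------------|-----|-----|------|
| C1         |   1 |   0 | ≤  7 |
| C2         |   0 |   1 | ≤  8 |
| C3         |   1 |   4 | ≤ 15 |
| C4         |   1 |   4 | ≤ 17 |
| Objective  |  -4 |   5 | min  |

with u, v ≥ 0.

(0, 0), (7, 0), (7, 2), (0, 3.75)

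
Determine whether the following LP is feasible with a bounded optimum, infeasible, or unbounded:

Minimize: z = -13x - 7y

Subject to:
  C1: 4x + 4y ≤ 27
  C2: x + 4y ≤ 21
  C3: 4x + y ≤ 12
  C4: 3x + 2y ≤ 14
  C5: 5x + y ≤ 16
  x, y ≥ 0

Feasible with a bounded optimal solution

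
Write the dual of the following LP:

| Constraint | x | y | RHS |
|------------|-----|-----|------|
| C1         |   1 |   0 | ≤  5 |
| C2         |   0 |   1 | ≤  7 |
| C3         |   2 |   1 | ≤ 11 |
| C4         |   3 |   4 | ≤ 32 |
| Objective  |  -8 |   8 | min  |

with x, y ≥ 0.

Primal min cᵀx s.t. Ax ≤ b, x ≥ 0  →  Dual max −bᵀy s.t. Aᵀy ≥ −c, y ≥ 0.

Maximize: z = -5y1 - 7y2 - 11y3 - 32y4

Subject to:
  y1 + 2y3 + 3y4 ≥ 8
  y2 + y3 + 4y4 ≥ -8
  y1, y2, y3, y4 ≥ 0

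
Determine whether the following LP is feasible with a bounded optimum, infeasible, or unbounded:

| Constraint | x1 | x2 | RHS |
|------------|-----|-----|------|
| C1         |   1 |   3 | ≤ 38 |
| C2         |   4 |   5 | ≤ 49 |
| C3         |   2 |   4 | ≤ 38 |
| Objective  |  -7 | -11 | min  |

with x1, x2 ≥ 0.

Feasible with a bounded optimal solution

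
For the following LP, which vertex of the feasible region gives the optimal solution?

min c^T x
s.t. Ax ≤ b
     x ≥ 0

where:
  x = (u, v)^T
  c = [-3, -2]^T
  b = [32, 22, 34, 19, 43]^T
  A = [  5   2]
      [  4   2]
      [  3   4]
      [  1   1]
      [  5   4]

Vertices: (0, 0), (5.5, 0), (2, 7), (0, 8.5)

Evaluate the objective at each vertex of the feasible region:
  z(0, 0) = 0
  z(5.5, 0) = -16.5
  z(2, 7) = -20  ←
  z(0, 8.5) = -17
The minimum is at u = 2, v = 7.

(2, 7)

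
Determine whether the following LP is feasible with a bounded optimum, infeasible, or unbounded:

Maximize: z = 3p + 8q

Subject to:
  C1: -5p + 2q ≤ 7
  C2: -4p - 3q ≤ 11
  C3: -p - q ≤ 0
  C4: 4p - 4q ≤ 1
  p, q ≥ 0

Unbounded (objective can increase without bound)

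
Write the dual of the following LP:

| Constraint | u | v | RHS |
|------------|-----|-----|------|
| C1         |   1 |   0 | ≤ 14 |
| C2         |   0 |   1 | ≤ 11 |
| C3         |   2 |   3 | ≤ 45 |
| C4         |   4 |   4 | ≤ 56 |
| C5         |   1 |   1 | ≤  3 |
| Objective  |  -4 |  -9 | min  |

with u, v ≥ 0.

Primal min cᵀx s.t. Ax ≤ b, x ≥ 0  →  Dual max −bᵀy s.t. Aᵀy ≥ −c, y ≥ 0.

Maximize: z = -14y1 - 11y2 - 45y3 - 56y4 - 3y5

Subject to:
  y1 + 2y3 + 4y4 + y5 ≥ 4
  y2 + 3y3 + 4y4 + y5 ≥ 9
  y1, y2, y3, y4, y5 ≥ 0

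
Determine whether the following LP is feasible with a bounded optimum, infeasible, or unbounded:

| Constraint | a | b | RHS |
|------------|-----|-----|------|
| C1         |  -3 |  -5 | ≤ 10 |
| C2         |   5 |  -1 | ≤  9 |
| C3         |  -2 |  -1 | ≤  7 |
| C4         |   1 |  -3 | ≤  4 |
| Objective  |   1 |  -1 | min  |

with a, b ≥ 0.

Unbounded (objective can decrease without bound)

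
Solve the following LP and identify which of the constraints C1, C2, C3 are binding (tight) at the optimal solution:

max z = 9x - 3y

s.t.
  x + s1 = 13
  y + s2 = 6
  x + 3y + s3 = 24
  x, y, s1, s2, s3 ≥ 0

At x = 13, y = 0, compute slack b - a·x for each constraint:
  C1: 13 − 13 = 0  (binding)
  C2: 6 − 0 = 6  (slack)
  C3: 24 − 13 = 11  (slack)

Optimal: x = 13, y = 0
Binding: C1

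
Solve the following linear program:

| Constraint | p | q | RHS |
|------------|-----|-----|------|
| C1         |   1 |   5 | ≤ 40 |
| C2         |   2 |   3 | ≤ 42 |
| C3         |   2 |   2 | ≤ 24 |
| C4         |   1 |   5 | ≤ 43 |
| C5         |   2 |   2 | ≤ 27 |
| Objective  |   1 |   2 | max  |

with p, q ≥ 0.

Evaluate the objective at each vertex of the feasible region:
  z(0, 0) = 0
  z(12, 0) = 12
  z(5, 7) = 19  ←
  z(0, 8) = 16
The maximum is at p = 5, q = 7.

p = 5, q = 7, z = 19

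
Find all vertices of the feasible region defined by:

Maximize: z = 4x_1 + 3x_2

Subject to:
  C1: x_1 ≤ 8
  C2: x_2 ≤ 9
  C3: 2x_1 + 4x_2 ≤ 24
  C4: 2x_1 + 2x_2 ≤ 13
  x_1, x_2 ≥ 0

(0, 0), (6.5, 0), (1, 5.5), (0, 6)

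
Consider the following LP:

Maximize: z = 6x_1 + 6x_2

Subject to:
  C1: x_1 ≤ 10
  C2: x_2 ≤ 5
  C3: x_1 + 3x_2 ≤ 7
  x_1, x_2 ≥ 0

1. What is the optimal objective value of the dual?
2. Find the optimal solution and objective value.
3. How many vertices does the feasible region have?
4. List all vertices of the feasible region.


1. 42
2. x_1 = 7, x_2 = 0, z = 42
3. 3
4. (0, 0), (7, 0), (0, 2.333)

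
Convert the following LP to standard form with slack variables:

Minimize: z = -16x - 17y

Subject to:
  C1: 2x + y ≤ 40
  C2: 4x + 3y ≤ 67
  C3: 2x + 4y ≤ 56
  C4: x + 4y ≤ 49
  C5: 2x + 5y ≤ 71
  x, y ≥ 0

min z = -16x - 17y

s.t.
  2x + y + s1 = 40
  4x + 3y + s2 = 67
  2x + 4y + s3 = 56
  x + 4y + s4 = 49
  2x + 5y + s5 = 71
  x, y, s1, s2, s3, s4, s5 ≥ 0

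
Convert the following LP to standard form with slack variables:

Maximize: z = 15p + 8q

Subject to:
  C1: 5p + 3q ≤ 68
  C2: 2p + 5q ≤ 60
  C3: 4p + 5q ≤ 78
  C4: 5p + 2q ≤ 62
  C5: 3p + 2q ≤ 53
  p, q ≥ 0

max z = 15p + 8q

s.t.
  5p + 3q + s1 = 68
  2p + 5q + s2 = 60
  4p + 5q + s3 = 78
  5p + 2q + s4 = 62
  3p + 2q + s5 = 53
  p, q, s1, s2, s3, s4, s5 ≥ 0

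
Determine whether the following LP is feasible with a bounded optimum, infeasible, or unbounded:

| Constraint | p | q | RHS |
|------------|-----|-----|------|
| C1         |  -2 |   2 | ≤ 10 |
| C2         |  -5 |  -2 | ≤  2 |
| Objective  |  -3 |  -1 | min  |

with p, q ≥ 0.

Unbounded (objective can decrease without bound)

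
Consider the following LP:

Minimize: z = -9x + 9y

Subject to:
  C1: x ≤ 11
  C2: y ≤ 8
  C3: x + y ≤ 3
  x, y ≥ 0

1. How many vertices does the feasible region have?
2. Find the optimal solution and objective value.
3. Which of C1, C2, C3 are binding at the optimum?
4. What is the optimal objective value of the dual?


1. 3
2. x = 3, y = 0, z = -27
3. C3
4. -27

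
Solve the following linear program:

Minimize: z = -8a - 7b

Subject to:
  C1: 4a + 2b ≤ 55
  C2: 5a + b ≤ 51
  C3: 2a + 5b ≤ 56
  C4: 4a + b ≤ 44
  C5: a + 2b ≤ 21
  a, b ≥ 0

Evaluate the objective at each vertex of the feasible region:
  z(0, 0) = 0
  z(10.2, 0) = -81.6
  z(9, 6) = -114  ←
  z(0, 10.5) = -73.5
The minimum is at a = 9, b = 6.

a = 9, b = 6, z = -114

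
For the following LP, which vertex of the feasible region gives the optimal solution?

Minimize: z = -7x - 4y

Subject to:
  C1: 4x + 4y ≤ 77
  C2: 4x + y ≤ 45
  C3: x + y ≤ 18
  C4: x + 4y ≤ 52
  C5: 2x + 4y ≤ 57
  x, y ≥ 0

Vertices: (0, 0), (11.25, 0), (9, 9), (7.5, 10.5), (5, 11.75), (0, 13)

Evaluate the objective at each vertex of the feasible region:
  z(0, 0) = 0
  z(11.25, 0) = -78.75
  z(9, 9) = -99  ←
  z(7.5, 10.5) = -94.5
  z(5, 11.75) = -82
  z(0, 13) = -52
The minimum is at x = 9, y = 9.

(9, 9)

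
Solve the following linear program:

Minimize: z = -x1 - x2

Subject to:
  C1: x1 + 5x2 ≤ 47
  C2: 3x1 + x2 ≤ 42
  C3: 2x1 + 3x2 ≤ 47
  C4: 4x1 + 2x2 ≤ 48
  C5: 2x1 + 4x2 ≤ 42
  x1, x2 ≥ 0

Evaluate the objective at each vertex of the feasible region:
  z(0, 0) = 0
  z(12, 0) = -12
  z(9, 6) = -15  ←
  z(3.667, 8.667) = -12.33
  z(0, 9.4) = -9.4
The minimum is at x1 = 9, x2 = 6.

x1 = 9, x2 = 6, z = -15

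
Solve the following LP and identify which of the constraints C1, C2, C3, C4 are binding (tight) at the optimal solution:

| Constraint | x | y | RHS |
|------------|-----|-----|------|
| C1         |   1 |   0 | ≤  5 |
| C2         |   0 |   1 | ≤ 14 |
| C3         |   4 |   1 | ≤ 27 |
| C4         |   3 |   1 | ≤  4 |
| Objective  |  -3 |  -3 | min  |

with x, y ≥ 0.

At x = 0, y = 4, compute slack b - a·x for each constraint:
  C1: 5 − 0 = 5  (slack)
  C2: 14 − 4 = 10  (slack)
  C3: 27 − 4 = 23  (slack)
  C4: 4 − 4 = 0  (binding)

Optimal: x = 0, y = 4
Binding: C4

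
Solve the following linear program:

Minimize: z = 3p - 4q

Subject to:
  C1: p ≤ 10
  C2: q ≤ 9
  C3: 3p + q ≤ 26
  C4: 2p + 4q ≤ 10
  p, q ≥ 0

Evaluate the objective at each vertex of the feasible region:
  z(0, 0) = 0
  z(5, 0) = 15
  z(0, 2.5) = -10  ←
The minimum is at p = 0, q = 2.5.

p = 0, q = 2.5, z = -10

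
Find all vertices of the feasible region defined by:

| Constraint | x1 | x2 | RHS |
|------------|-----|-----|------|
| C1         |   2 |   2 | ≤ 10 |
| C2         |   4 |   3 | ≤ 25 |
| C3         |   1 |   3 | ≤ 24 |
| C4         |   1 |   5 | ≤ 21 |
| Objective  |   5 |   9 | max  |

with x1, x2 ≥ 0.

(0, 0), (5, 0), (1, 4), (0, 4.2)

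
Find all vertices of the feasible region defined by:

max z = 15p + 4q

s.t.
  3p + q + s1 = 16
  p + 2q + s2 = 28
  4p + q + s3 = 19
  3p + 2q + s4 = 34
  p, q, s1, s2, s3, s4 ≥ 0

(0, 0), (4.75, 0), (3, 7), (0.8, 13.6), (0, 14)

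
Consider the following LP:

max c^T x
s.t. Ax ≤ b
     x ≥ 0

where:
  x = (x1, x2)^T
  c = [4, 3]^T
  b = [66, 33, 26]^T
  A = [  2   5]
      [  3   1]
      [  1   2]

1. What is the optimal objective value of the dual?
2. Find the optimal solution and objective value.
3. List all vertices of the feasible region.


1. 59
2. x1 = 8, x2 = 9, z = 59
3. (0, 0), (11, 0), (8, 9), (0, 13)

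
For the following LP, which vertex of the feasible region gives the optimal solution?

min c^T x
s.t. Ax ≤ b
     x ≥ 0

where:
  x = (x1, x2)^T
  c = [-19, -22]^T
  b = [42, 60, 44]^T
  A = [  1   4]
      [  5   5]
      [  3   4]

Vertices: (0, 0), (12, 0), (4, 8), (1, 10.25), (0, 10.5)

Evaluate the objective at each vertex of the feasible region:
  z(0, 0) = 0
  z(12, 0) = -228
  z(4, 8) = -252  ←
  z(1, 10.25) = -244.5
  z(0, 10.5) = -231
The minimum is at x1 = 4, x2 = 8.

(4, 8)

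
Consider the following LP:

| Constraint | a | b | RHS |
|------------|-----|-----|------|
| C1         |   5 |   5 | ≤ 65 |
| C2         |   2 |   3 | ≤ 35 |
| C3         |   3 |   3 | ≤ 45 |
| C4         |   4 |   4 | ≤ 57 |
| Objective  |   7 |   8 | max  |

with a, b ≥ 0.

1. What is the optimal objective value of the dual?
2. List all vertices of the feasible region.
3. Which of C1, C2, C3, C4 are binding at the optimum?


1. 100
2. (0, 0), (13, 0), (4, 9), (0, 11.67)
3. C1, C2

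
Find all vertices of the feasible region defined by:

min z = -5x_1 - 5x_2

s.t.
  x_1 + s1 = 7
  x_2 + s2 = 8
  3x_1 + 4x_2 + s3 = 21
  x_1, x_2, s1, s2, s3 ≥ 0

(0, 0), (7, 0), (0, 5.25)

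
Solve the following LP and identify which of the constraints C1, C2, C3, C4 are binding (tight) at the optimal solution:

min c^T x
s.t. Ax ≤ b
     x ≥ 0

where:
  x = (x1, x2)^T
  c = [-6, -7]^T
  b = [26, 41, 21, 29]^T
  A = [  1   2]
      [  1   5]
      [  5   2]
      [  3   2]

At x1 = 1, x2 = 8, compute slack b - a·x for each constraint:
  C1: 26 − 17 = 9  (slack)
  C2: 41 − 41 = 0  (binding)
  C3: 21 − 21 = 0  (binding)
  C4: 29 − 19 = 10  (slack)

Optimal: x1 = 1, x2 = 8
Binding: C2, C3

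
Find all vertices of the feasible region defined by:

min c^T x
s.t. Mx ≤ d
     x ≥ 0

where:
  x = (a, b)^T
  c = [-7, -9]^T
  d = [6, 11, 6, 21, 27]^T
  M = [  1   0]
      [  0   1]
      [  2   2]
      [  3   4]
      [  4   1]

(0, 0), (3, 0), (0, 3)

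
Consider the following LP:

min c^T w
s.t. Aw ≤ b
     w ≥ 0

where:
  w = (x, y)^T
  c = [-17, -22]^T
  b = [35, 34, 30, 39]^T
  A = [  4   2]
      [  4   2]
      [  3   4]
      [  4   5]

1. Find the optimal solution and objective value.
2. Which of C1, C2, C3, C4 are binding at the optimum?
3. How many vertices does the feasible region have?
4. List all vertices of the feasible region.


1. x = 6, y = 3, z = -168
2. C3, C4
3. 5
4. (0, 0), (8.5, 0), (7.667, 1.667), (6, 3), (0, 7.5)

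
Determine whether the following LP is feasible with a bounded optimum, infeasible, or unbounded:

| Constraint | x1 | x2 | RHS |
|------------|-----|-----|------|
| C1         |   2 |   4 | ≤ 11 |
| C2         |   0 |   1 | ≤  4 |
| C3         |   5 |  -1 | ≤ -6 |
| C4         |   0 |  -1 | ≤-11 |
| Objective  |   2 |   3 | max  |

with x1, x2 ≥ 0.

Infeasible (no feasible solution exists)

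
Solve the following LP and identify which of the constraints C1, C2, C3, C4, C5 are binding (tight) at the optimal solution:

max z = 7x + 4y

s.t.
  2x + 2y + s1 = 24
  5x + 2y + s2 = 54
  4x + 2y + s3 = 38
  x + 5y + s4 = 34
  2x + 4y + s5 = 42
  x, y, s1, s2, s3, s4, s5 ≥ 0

At x = 7, y = 5, compute slack b - a·x for each constraint:
  C1: 24 − 24 = 0  (binding)
  C2: 54 − 45 = 9  (slack)
  C3: 38 − 38 = 0  (binding)
  C4: 34 − 32 = 2  (slack)
  C5: 42 − 34 = 8  (slack)

Optimal: x = 7, y = 5
Binding: C1, C3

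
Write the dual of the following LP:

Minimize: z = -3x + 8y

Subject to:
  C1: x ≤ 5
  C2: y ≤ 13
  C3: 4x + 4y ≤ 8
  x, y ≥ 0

Primal min cᵀx s.t. Ax ≤ b, x ≥ 0  →  Dual max −bᵀy s.t. Aᵀy ≥ −c, y ≥ 0.

Maximize: z = -5y1 - 13y2 - 8y3

Subject to:
  y1 + 4y3 ≥ 3
  y2 + 4y3 ≥ -8
  y1, y2, y3 ≥ 0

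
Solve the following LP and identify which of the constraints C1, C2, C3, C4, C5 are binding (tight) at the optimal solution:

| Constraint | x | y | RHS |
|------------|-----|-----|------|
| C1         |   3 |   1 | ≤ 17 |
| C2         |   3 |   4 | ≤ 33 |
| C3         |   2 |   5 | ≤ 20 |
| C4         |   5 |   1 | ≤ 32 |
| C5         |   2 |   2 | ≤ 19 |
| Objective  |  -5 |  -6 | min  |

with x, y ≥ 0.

At x = 5, y = 2, compute slack b - a·x for each constraint:
  C1: 17 − 17 = 0  (binding)
  C2: 33 − 23 = 10  (slack)
  C3: 20 − 20 = 0  (binding)
  C4: 32 − 27 = 5  (slack)
  C5: 19 − 14 = 5  (slack)

Optimal: x = 5, y = 2
Binding: C1, C3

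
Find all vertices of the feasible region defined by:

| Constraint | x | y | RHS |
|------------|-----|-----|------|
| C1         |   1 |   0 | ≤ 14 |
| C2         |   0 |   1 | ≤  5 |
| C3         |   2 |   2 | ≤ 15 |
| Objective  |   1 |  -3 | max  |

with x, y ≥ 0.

(0, 0), (7.5, 0), (2.5, 5), (0, 5)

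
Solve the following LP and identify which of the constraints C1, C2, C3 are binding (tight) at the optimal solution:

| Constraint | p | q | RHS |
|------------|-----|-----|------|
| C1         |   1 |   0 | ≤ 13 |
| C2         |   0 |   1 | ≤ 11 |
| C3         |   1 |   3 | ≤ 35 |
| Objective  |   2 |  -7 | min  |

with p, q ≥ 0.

At p = 0, q = 11, compute slack b - a·x for each constraint:
  C1: 13 − 0 = 13  (slack)
  C2: 11 − 11 = 0  (binding)
  C3: 35 − 33 = 2  (slack)

Optimal: p = 0, q = 11
Binding: C2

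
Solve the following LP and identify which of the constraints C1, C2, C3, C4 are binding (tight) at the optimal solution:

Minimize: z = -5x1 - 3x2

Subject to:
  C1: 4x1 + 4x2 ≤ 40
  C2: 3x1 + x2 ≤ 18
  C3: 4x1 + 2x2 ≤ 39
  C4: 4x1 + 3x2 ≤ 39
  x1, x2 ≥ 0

At x1 = 4, x2 = 6, compute slack b - a·x for each constraint:
  C1: 40 − 40 = 0  (binding)
  C2: 18 − 18 = 0  (binding)
  C3: 39 − 28 = 11  (slack)
  C4: 39 − 34 = 5  (slack)

Optimal: x1 = 4, x2 = 6
Binding: C1, C2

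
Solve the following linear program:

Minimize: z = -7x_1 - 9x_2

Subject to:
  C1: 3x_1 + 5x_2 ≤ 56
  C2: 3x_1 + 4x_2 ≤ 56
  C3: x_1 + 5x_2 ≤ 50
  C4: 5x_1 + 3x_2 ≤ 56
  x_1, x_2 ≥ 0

Evaluate the objective at each vertex of the feasible region:
  z(0, 0) = 0
  z(11.2, 0) = -78.4
  z(7, 7) = -112  ←
  z(3, 9.4) = -105.6
  z(0, 10) = -90
The minimum is at x_1 = 7, x_2 = 7.

x_1 = 7, x_2 = 7, z = -112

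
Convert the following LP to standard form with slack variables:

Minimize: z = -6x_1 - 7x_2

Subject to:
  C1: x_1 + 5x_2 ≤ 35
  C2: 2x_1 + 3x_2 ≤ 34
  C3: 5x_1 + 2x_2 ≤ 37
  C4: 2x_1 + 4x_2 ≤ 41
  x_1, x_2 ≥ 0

min z = -6x_1 - 7x_2

s.t.
  x_1 + 5x_2 + s1 = 35
  2x_1 + 3x_2 + s2 = 34
  5x_1 + 2x_2 + s3 = 37
  2x_1 + 4x_2 + s4 = 41
  x_1, x_2, s1, s2, s3, s4 ≥ 0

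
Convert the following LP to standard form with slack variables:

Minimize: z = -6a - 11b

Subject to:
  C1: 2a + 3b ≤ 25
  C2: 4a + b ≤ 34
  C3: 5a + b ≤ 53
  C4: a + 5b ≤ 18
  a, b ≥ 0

min z = -6a - 11b

s.t.
  2a + 3b + s1 = 25
  4a + b + s2 = 34
  5a + b + s3 = 53
  a + 5b + s4 = 18
  a, b, s1, s2, s3, s4 ≥ 0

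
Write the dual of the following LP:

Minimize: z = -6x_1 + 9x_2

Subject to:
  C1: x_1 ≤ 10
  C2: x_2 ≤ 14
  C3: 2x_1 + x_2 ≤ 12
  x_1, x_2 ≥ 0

Primal min cᵀx s.t. Ax ≤ b, x ≥ 0  →  Dual max −bᵀy s.t. Aᵀy ≥ −c, y ≥ 0.

Maximize: z = -10y1 - 14y2 - 12y3

Subject to:
  y1 + 2y3 ≥ 6
  y2 + y3 ≥ -9
  y1, y2, y3 ≥ 0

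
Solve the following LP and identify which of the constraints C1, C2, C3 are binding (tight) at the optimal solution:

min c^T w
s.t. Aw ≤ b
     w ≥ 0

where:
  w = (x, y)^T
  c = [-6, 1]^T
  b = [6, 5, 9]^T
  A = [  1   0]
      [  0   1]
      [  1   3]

At x = 6, y = 0, compute slack b - a·x for each constraint:
  C1: 6 − 6 = 0  (binding)
  C2: 5 − 0 = 5  (slack)
  C3: 9 − 6 = 3  (slack)

Optimal: x = 6, y = 0
Binding: C1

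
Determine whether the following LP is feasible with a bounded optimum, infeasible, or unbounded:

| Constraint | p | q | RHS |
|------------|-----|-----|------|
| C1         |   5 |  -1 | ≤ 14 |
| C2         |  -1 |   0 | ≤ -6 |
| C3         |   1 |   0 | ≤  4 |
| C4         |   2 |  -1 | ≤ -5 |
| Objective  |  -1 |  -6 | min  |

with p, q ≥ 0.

Infeasible (no feasible solution exists)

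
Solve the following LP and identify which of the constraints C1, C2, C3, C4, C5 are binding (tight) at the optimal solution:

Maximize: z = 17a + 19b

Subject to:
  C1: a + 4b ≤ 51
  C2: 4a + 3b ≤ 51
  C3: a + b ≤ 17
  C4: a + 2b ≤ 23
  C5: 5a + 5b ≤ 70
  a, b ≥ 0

At a = 5, b = 9, compute slack b - a·x for each constraint:
  C1: 51 − 41 = 10  (slack)
  C2: 51 − 47 = 4  (slack)
  C3: 17 − 14 = 3  (slack)
  C4: 23 − 23 = 0  (binding)
  C5: 70 − 70 = 0  (binding)

Optimal: a = 5, b = 9
Binding: C4, C5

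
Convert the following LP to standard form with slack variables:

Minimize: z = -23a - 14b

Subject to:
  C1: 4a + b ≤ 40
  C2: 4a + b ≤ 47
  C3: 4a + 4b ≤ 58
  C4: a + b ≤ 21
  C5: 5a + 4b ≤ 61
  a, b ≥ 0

min z = -23a - 14b

s.t.
  4a + b + s1 = 40
  4a + b + s2 = 47
  4a + 4b + s3 = 58
  a + b + s4 = 21
  5a + 4b + s5 = 61
  a, b, s1, s2, s3, s4, s5 ≥ 0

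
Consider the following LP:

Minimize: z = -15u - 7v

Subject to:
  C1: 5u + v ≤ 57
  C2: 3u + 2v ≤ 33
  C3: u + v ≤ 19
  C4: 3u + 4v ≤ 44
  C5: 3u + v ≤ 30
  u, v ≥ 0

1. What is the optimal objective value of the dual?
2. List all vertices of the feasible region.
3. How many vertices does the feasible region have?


1. -156
2. (0, 0), (10, 0), (9, 3), (7.333, 5.5), (0, 11)
3. 5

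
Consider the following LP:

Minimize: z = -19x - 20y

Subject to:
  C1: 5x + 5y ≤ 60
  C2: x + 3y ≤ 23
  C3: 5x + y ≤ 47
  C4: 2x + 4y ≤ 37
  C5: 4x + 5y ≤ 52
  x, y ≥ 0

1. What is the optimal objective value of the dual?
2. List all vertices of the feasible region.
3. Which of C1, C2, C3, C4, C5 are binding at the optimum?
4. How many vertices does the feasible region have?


1. -232
2. (0, 0), (9.4, 0), (8.75, 3.25), (8, 4), (5.857, 5.714), (0, 7.667)
3. C1, C5
4. 6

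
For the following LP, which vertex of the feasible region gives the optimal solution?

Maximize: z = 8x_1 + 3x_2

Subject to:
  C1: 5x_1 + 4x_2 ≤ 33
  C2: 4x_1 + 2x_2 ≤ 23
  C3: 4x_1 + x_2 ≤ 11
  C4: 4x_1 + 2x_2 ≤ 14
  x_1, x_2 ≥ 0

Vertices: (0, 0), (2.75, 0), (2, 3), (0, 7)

Evaluate the objective at each vertex of the feasible region:
  z(0, 0) = 0
  z(2.75, 0) = 22
  z(2, 3) = 25  ←
  z(0, 7) = 21
The maximum is at x_1 = 2, x_2 = 3.

(2, 3)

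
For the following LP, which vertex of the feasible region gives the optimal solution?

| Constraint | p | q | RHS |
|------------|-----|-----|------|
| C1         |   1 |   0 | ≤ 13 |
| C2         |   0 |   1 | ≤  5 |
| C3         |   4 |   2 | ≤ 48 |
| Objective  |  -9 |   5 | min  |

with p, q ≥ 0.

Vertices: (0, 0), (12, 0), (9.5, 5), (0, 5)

Evaluate the objective at each vertex of the feasible region:
  z(0, 0) = 0
  z(12, 0) = -108  ←
  z(9.5, 5) = -60.5
  z(0, 5) = 25
The minimum is at p = 12, q = 0.

(12, 0)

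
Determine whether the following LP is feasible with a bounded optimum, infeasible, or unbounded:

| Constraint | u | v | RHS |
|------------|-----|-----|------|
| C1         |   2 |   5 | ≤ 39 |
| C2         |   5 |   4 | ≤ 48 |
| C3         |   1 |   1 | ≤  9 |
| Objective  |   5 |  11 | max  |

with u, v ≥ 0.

Feasible with a bounded optimal solution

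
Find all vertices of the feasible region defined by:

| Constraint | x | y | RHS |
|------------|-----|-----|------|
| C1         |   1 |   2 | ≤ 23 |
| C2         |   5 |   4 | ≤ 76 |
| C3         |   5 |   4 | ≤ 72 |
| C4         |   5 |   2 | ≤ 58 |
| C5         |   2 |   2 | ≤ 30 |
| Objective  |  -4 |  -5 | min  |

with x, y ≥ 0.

(0, 0), (11.6, 0), (9.333, 5.667), (7, 8), (0, 11.5)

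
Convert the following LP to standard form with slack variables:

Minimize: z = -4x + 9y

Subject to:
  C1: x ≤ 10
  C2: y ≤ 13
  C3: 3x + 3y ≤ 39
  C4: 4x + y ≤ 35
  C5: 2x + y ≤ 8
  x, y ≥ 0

min z = -4x + 9y

s.t.
  x + s1 = 10
  y + s2 = 13
  3x + 3y + s3 = 39
  4x + y + s4 = 35
  2x + y + s5 = 8
  x, y, s1, s2, s3, s4, s5 ≥ 0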